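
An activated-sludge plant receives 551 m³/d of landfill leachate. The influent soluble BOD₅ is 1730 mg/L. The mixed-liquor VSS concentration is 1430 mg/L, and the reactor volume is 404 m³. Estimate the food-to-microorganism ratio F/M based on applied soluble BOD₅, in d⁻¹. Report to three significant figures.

F/M = Q·S₀ / (V·X) = 551 × 1730 / (404.0 × 1430) = 1.650 g soluble BOD₅·(g VSS·d)⁻¹.

F/M ≈ 1.65 d⁻¹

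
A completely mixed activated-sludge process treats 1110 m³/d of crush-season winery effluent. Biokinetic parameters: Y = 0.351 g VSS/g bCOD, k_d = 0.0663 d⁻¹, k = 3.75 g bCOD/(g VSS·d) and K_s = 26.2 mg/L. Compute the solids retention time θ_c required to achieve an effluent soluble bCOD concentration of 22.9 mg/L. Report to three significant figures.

At the target effluent, Y k S/(K_s+S) = 0.351×3.75×22.9/49.10 = 0.6139 d⁻¹.
Then 1/θ_c = μ − k_d = 0.6139 − 0.0663 = 0.5476 d⁻¹, giving θ_c = 1.826 d.

θ_c ≈ 1.83 d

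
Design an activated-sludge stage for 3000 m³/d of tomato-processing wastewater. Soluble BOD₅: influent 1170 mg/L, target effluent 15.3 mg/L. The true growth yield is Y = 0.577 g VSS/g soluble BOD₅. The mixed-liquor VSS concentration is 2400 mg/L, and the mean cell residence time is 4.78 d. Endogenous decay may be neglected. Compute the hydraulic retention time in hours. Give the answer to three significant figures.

V·X = Y·Q·ΔS·θ_c gives V = 0.577 × 3000 × (1170 − 15.3) × 4.78 / 2400 = 3981 m³.
τ = V/Q = 3981/3000 = 1.327 d, or 31.85 h.

τ ≈ 31.8 h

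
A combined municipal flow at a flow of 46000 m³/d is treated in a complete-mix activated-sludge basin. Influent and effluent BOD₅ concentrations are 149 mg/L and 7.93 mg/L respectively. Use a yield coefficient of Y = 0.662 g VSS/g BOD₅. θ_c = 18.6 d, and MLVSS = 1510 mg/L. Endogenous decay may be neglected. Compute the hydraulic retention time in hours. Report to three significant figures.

With k_d = 0 the design equation reduces to V = Y Q (S₀−S) θ_c / X = 0.662 × 46000 × (149 − 7.93) × 18.6 / 1510 = 52916 m³.
HRT = V/Q = 52916 m³ / 46000 m³·d⁻¹ = 1.150 d × 24 = 27.61 h.

τ ≈ 27.6 h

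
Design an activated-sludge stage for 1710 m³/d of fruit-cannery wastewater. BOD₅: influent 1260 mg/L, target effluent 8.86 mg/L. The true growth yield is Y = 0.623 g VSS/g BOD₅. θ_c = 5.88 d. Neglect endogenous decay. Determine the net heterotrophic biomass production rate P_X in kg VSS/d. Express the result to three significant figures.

P_X ≈ 1330 kg VSS/d

Since k_d ≈ 0, Y_obs = Y = 0.623 g VSS/g BOD₅.
Q·(S₀ − S) = 1710 × (1260 − 8.86) × 10⁻³ = 2139 kg/d removed.
Biomass produced: P_X = Y_obs·Q·ΔS = 0.6230 × 2139 ≈ 1333 kg VSS/d.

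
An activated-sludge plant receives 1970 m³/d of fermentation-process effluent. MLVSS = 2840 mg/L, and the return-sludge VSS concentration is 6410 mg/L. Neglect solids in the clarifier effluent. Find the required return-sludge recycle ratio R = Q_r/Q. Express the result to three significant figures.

Solids balance on the clarifier gives (1+R)X = R·X_r, so R = X/(X_r − X) = 2840 / (6410 − 2840) = 0.7955.

R ≈ 0.796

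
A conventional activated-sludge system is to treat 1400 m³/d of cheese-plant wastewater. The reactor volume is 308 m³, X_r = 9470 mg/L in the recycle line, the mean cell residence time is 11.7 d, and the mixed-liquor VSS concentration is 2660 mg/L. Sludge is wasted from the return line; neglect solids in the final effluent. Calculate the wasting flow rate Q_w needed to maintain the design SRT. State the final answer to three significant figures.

Q_w ≈ 7.39 m³/d

Wasting from the return line (neglecting effluent solids): Q_w = V·X / (θ_c·X_r) = 308.0 × 2660 / (11.7 × 9470) = 7.394 m³/d.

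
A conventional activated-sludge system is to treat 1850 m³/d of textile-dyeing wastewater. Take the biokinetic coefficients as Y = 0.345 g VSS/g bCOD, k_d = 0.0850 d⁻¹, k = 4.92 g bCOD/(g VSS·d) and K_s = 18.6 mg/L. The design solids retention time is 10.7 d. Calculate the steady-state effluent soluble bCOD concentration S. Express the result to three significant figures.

From the Monod/SRT balance for a CMAS, S = K_s·(1+k_d θ_c)/[θ_c·(Y k − k_d) − 1] = 18.6 × (1 + 0.0850 × 10.7) / [10.7 × (0.345 × 4.92 − 0.0850) − 1] = 35.52 / 16.25 = 2.185 mg/L.

S ≈ 2.19 mg/L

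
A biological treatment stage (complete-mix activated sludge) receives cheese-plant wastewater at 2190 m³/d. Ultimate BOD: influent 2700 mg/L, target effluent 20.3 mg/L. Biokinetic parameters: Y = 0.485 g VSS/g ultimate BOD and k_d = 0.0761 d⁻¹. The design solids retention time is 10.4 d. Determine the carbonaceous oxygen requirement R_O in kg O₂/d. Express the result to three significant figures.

R_O ≈ 3610 kg O₂/d

Observed yield with endogenous decay: Y_obs = Y / (1 + k_d·θ_c) = 0.485 / (1 + 0.0761 × 10.4) = 0.485 / 1.791 = 0.2707 g VSS/g ultimate BOD.
ΔS = 2700 − 20.3 = 2680 mg/L, so the substrate removal rate is 2190 × 2680/1000 = 5869 kg ultimate BOD/d.
P_X = Y_obs·Q·(S₀ − S) = 0.2707 × 5869 = 1589 kg VSS/d.
R_O = Q·(S₀ − S) − 1.42·P_X = 5869 − 1.42 × 1589 = 3612 kg O₂/d.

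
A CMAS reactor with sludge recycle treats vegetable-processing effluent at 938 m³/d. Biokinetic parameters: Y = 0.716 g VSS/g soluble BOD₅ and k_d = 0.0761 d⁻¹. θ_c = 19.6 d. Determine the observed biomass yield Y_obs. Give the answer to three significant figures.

Correct the yield for decay: Y_obs = Y/(1 + k_d θ_c) = 0.716 / (1 + 0.0761 × 19.6) = 0.716 / 2.492 = 0.2874.

Y_obs ≈ 0.287 g VSS/g soluble BOD₅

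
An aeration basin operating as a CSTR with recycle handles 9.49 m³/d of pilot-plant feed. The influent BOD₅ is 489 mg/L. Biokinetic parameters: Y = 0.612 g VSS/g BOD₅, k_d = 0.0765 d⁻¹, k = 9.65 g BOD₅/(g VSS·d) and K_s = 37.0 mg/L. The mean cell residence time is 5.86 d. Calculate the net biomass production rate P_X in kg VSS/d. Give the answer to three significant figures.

P_X ≈ 1.95 kg VSS/d

For a completely mixed reactor with recycle the Lawrence–McCarty relation gives S = K_s·(1 + k_d·θ_c) / [θ_c·(Y·k − k_d) − 1] = 37.0 × (1 + 0.0765 × 5.86) / [5.86 × (0.612 × 9.65 − 0.0765) − 1] = 53.59 / 33.16 = 1.616 mg/L.
The observed yield is Y_obs = Y/(1 + k_d·θ_c) = 0.612 / (1 + 0.0765 × 5.86) = 0.612 / 1.448 = 0.4226 g VSS per g BOD₅ removed.
Mass of BOD₅ removed per day: Q(S₀ − S) = 9.49 × 487.4 g/m³ = 4.625 kg/d.
Net biomass production P_X = Y_obs × Q·(S₀ − S) = 0.4226 × 4.625 = 1.954 kg VSS/d.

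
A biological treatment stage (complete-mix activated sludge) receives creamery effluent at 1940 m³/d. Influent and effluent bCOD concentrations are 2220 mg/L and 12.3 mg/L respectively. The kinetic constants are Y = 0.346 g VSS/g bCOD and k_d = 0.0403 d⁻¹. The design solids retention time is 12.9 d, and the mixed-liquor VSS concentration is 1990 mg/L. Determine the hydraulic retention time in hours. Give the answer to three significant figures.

From the SRT design equation V = Y Q (S₀−S) θ_c / [X (1 + k_d θ_c)] = 0.346 × 1940 × (2220 − 12.3) × 12.9 / [1990 × (1 + 0.0403 × 12.9)] = 1.91×10^7 / 3025 = 6320 m³.
τ = V/Q = 6320/1940 = 3.258 d, or 78.19 h.

τ ≈ 78.2 h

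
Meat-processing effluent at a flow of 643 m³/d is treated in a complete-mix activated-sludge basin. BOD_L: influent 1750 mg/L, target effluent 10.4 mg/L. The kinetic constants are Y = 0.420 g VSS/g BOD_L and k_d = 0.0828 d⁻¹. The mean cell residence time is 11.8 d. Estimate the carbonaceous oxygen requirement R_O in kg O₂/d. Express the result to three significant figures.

Correct the yield for decay: Y_obs = Y/(1 + k_d θ_c) = 0.420 / (1 + 0.0828 × 11.8) = 0.420 / 1.977 = 0.2124.
ΔS = 1750 − 10.4 = 1740 mg/L, so the substrate removal rate is 643 × 1740/1000 = 1119 kg BOD_L/d.
P_X = Y_obs·Q·(S₀ − S) = 0.2124 × 1119 = 237.6 kg VSS/d.
R_O = Q·(S₀ − S) − 1.42·P_X = 1119 − 1.42 × 237.6 = 781.1 kg O₂/d.

R_O ≈ 781 kg O₂/d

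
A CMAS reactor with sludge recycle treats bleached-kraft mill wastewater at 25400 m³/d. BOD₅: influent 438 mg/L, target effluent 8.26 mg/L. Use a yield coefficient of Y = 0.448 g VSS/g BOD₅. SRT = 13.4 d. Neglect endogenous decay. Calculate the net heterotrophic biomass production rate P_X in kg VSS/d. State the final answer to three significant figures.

With endogenous decay neglected, the observed yield equals the true yield: Y_obs = Y = 0.448 g VSS/g BOD₅.
Q·(S₀ − S) = 25400 × (438 − 8.26) × 10⁻³ = 10915 kg/d removed.
Net biomass production P_X = Y_obs × Q·(S₀ − S) = 0.4480 × 10915 = 4890 kg VSS/d.

P_X ≈ 4890 kg VSS/d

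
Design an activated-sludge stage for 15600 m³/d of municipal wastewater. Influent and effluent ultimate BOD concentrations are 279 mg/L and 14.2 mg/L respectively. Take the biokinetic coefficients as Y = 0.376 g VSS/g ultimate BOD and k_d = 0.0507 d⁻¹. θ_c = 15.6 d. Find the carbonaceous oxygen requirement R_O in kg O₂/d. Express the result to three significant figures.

R_O ≈ 2900 kg O₂/d

Observed yield with endogenous decay: Y_obs = Y / (1 + k_d·θ_c) = 0.376 / (1 + 0.0507 × 15.6) = 0.376 / 1.791 = 0.2099 g VSS/g ultimate BOD.
Mass of ultimate BOD removed per day: Q(S₀ − S) = 15600 × 264.8 g/m³ = 4131 kg/d.
P_X = Y_obs·Q·(S₀ − S) = 0.2099 × 4131 = 867.3 kg VSS/d.
R_O = Q·ΔS − 1.42 P_X = 4131 − 1232 = 2899 kg O₂/d.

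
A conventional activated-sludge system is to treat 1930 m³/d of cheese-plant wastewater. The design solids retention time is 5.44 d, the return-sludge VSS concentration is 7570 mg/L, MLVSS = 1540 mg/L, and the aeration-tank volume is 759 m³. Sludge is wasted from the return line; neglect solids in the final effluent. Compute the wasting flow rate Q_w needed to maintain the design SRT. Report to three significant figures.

Q_w ≈ 28.4 m³/d

Q_w = (V·X)/(θ_c X_r) = 759.0 × 1540 / (5.44 × 7570) = 28.38 m³/d.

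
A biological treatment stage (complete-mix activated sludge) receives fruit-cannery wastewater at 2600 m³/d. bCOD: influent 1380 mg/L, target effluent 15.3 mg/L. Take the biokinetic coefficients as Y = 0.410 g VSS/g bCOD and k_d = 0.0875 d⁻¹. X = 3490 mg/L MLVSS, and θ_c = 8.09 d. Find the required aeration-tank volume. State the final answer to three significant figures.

V ≈ 1970 m³

From the SRT design equation V = Y Q (S₀−S) θ_c / [X (1 + k_d θ_c)] = 0.410 × 2600 × (1380 − 15.3) × 8.09 / [3490 × (1 + 0.0875 × 8.09)] = 1.18×10^7 / 5960 = 1975 m³.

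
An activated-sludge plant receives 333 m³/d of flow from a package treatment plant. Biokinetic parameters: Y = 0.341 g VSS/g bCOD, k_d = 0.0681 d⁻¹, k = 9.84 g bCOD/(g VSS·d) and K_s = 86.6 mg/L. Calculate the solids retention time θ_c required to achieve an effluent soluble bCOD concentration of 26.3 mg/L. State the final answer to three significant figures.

θ_c ≈ 1.40 d

At the target effluent, Y k S/(K_s+S) = 0.341×9.84×26.3/112.9 = 0.7816 d⁻¹.
1/θ_c = 0.7816 − 0.0681 = 0.7135 d⁻¹, so θ_c = 1.401 d.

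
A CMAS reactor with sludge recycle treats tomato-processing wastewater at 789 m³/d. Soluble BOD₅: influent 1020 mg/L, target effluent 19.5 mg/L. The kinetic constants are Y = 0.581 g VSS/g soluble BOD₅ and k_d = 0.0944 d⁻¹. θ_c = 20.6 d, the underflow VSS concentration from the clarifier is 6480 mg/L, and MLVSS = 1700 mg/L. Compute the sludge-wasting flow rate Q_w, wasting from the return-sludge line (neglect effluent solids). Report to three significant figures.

Q_w ≈ 24.0 m³/d

Rearranging the biomass balance for a CMAS with decay, V = Y·Q·ΔS·θ_c / [X·(1+k_d θ_c)] = 0.581 × 789 × (1020 − 19.5) × 20.6 / [1700 × (1 + 0.0944 × 20.6)] = 9.45×10^6 / 5006 = 1887 m³.
Wasting from the return line (neglecting effluent solids): Q_w = V·X / (θ_c·X_r) = 1887 × 1700 / (20.6 × 6480) = 24.04 m³/d.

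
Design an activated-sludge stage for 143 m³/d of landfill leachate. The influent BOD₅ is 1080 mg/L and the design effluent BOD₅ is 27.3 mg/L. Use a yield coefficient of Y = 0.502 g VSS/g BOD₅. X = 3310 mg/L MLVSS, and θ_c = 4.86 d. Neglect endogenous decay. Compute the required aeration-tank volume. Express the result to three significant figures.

V ≈ 111 m³

V·X = Y·Q·ΔS·θ_c gives V = 0.502 × 143 × (1080 − 27.3) × 4.86 / 3310 = 111.0 m³.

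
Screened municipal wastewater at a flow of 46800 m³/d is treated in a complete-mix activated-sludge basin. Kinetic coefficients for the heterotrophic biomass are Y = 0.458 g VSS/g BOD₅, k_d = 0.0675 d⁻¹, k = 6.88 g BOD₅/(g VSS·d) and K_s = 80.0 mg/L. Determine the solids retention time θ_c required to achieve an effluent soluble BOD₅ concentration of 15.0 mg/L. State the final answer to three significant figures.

From 1/θ_c = Y·k·S/(K_s + S) − k_d: Y·k·S/(K_s+S) = 0.458 × 6.88 × 15.0 / (80.0 + 15.0) = 0.4975 d⁻¹.
θ_c = 1/(μ − k_d) = 1/(0.4975 − 0.0675) = 1/0.4300 = 2.325 d.

θ_c ≈ 2.33 d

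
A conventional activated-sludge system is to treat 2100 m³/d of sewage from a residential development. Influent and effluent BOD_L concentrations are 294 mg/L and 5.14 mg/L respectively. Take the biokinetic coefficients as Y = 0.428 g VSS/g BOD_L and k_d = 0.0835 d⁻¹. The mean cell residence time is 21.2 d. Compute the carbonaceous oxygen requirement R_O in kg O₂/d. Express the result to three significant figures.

R_O ≈ 474 kg O₂/d

Observed yield with endogenous decay: Y_obs = Y / (1 + k_d·θ_c) = 0.428 / (1 + 0.0835 × 21.2) = 0.428 / 2.770 = 0.1545 g VSS/g BOD_L.
Substrate removed = Q·(S₀ − S) = 2100 m³/d × (294 − 5.14) g/m³ = 6.07×10^5 g/d = 606.6 kg/d.
Biomass synthesised: P_X = Y_obs × 606.6 = 93.72 kg VSS/d.
Carbonaceous O₂ demand = substrate oxidised − cell-mass equivalent = 606.6 − 1.42 × 93.72 = 473.5 kg O₂/d.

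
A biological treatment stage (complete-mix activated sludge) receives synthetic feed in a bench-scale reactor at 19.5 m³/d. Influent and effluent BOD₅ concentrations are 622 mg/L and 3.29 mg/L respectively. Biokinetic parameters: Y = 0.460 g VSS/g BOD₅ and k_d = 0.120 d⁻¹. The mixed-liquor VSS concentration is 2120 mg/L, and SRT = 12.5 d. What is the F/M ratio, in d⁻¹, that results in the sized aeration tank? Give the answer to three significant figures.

F/M ≈ 0.437 d⁻¹

From the SRT design equation V = Y Q (S₀−S) θ_c / [X (1 + k_d θ_c)] = 0.460 × 19.5 × (622 − 3.29) × 12.5 / [2120 × (1 + 0.120 × 12.5)] = 6.94×10^4 / 5300 = 13.09 m³.
F/M = Q·S₀ / (V·X) = 19.5 × 622 / (13.09 × 2120) = 0.4371 g BOD₅·(g VSS·d)⁻¹.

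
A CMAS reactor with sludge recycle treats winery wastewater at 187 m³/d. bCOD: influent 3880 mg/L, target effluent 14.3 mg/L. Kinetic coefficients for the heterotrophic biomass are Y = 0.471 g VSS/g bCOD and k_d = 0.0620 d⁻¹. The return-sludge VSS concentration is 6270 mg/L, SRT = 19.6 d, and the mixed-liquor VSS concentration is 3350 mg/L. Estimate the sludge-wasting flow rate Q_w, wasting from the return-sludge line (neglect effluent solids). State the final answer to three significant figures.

Rearranging the biomass balance for a CMAS with decay, V = Y·Q·ΔS·θ_c / [X·(1+k_d θ_c)] = 0.471 × 187 × (3880 − 14.3) × 19.6 / [3350 × (1 + 0.0620 × 19.6)] = 6.67×10^6 / 7421 = 899.3 m³.
θ_c = V·X/(Q_w·X_r) when wasting from the recycle, so Q_w = V·X/(θ_c·X_r) = 899.3 × 3350 / (19.6 × 6270) = 24.51 m³/d.

Q_w ≈ 24.5 m³/d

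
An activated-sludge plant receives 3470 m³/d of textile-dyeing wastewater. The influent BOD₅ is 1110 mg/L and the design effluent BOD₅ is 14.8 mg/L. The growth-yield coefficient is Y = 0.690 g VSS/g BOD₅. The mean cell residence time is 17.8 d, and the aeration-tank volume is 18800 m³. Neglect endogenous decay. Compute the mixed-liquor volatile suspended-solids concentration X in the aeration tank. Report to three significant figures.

X ≈ 2480 mg/L

Without decay, X = Y Q (S₀−S) θ_c / V = 0.690 × 3470 × (1110 − 14.8) × 17.8 / 18800 = 2483 mg/L.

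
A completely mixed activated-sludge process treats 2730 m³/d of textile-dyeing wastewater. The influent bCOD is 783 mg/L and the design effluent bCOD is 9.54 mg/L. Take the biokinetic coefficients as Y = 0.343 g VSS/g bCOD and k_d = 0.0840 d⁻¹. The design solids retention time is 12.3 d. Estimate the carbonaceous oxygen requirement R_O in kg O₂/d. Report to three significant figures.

R_O ≈ 1610 kg O₂/d

Observed yield with endogenous decay: Y_obs = Y / (1 + k_d·θ_c) = 0.343 / (1 + 0.0840 × 12.3) = 0.343 / 2.033 = 0.1687 g VSS/g bCOD.
Substrate removed = Q·(S₀ − S) = 2730 m³/d × (783 − 9.54) g/m³ = 2.11×10^6 g/d = 2112 kg/d.
Biomass synthesised: P_X = Y_obs × 2112 = 356.2 kg VSS/d.
Carbonaceous O₂ demand = substrate oxidised − cell-mass equivalent = 2112 − 1.42 × 356.2 = 1606 kg O₂/d.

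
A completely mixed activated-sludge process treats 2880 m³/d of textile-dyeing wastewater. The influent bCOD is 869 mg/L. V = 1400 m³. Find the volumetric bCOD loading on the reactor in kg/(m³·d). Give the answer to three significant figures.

L_v ≈ 1.79 kg bCOD/(m³·d)

Volumetric loading L_v = Q·S₀ / V = 2880 × 869 g/m³ / 1400 m³ = 1788 g/(m³·d) = 1.788 kg bCOD/(m³·d).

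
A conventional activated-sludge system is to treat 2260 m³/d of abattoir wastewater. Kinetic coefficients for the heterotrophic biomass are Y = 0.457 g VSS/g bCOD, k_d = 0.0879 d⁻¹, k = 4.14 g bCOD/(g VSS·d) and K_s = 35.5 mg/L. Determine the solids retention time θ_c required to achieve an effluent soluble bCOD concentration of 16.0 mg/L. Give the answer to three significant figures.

From 1/θ_c = Y·k·S/(K_s + S) − k_d: Y·k·S/(K_s+S) = 0.457 × 4.14 × 16.0 / (35.5 + 16.0) = 0.5878 d⁻¹.
1/θ_c = 0.5878 − 0.0879 = 0.4999 d⁻¹, so θ_c = 2.000 d.

θ_c ≈ 2.00 d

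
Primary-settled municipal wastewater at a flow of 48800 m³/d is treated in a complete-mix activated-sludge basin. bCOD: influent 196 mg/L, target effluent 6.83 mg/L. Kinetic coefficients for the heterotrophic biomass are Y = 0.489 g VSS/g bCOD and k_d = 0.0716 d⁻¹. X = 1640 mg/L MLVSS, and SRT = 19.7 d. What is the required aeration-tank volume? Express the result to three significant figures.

Steady-state biomass mass balance: V·X·(1 + k_d·θ_c) = Y·Q·(S₀ − S)·θ_c, so V = 0.489 × 48800 × (196 − 6.83) × 19.7 / [1640 × (1 + 0.0716 × 19.7)] = 8.89×10^7 / 3953 = 22495 m³.

V ≈ 22500 m³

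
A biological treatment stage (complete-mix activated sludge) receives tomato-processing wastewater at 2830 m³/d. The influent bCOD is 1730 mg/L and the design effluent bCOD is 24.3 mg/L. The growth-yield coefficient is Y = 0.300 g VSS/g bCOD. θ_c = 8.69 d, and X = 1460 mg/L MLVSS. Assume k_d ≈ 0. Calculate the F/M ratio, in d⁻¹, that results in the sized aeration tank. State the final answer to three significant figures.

F/M ≈ 0.389 d⁻¹

V·X = Y·Q·ΔS·θ_c gives V = 0.300 × 2830 × (1730 − 24.3) × 8.69 / 1460 = 8619 m³.
F/M = applied load / biomass = Q·S₀/(V·X) = 2830 × 1730 / (8619 × 1460) = 0.3890 d⁻¹.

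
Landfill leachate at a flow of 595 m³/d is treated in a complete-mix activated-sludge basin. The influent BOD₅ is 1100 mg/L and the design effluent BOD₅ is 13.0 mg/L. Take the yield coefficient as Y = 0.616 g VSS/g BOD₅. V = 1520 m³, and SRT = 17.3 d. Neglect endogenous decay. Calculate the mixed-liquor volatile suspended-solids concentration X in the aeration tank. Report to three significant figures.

From V·X = Y·Q·(S₀ − S)·θ_c (decay neglected): X = 0.616 × 595 × (1100 − 13.0) × 17.3 / 1520 = 4535 mg/L.

X ≈ 4530 mg/L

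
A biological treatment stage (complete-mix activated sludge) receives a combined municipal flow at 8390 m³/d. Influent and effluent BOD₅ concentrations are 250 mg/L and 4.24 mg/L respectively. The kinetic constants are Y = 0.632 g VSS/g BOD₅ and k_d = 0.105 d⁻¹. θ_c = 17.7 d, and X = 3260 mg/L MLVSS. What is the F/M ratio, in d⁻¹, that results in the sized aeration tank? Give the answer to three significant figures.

F/M ≈ 0.260 d⁻¹

Steady-state biomass mass balance: V·X·(1 + k_d·θ_c) = Y·Q·(S₀ − S)·θ_c, so V = 0.632 × 8390 × (250 − 4.24) × 17.7 / [3260 × (1 + 0.105 × 17.7)] = 2.31×10^7 / 9319 = 2475 m³.
Food-to-microorganism ratio F/M = Q S₀ / (V X) = 8390 × 250 / (2475 × 3260) = 0.2599 d⁻¹.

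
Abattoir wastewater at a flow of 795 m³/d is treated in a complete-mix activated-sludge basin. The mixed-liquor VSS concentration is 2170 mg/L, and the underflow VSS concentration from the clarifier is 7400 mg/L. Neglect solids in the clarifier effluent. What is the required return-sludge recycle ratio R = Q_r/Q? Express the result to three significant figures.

R = Q_r/Q = X/(X_r − X) = 2170 / (7400 − 2170) = 0.4149.

R ≈ 0.415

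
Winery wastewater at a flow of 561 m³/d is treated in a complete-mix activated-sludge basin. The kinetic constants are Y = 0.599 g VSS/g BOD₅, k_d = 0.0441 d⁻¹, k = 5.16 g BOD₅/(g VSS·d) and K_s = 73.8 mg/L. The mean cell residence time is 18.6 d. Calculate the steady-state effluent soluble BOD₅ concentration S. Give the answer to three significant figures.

Effluent substrate depends only on kinetics and SRT: S = K_s(1 + k_d θ_c) / [θ_c(Yk − k_d) − 1] = 73.8 × (1 + 0.0441 × 18.6) / [18.6 × (0.599 × 5.16 − 0.0441) − 1] = 134.3 / 55.67 = 2.413 mg/L.

S ≈ 2.41 mg/L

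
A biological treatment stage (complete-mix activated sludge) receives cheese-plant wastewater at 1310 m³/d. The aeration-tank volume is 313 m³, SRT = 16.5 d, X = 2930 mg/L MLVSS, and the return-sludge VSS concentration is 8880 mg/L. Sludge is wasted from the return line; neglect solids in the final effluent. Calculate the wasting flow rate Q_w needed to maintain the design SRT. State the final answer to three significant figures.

θ_c = V·X/(Q_w·X_r) when wasting from the recycle, so Q_w = V·X/(θ_c·X_r) = 313.0 × 2930 / (16.5 × 8880) = 6.259 m³/d.

Q_w ≈ 6.26 m³/d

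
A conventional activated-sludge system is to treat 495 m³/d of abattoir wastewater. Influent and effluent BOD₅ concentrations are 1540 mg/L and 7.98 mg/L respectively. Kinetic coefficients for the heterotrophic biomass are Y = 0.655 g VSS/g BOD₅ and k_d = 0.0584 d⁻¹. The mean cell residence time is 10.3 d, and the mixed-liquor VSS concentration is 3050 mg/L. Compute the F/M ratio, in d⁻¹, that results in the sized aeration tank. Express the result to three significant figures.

Steady-state biomass mass balance: V·X·(1 + k_d·θ_c) = Y·Q·(S₀ − S)·θ_c, so V = 0.655 × 495 × (1540 − 7.98) × 10.3 / [3050 × (1 + 0.0584 × 10.3)] = 5.12×10^6 / 4885 = 1047 m³.
F/M = applied load / biomass = Q·S₀/(V·X) = 495 × 1540 / (1047 × 3050) = 0.2386 d⁻¹.

F/M ≈ 0.239 d⁻¹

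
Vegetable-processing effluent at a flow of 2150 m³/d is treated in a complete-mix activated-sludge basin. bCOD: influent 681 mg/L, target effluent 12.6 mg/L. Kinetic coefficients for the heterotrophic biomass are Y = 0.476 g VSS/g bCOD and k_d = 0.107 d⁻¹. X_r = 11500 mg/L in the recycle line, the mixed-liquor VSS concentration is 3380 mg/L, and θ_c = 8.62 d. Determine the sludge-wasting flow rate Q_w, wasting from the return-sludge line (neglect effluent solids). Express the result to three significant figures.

Q_w ≈ 30.9 m³/d

Rearranging the biomass balance for a CMAS with decay, V = Y·Q·ΔS·θ_c / [X·(1+k_d θ_c)] = 0.476 × 2150 × (681 − 12.6) × 8.62 / [3380 × (1 + 0.107 × 8.62)] = 5.9×10^6 / 6498 = 907.5 m³.
θ_c = V·X/(Q_w·X_r) when wasting from the recycle, so Q_w = V·X/(θ_c·X_r) = 907.5 × 3380 / (8.62 × 11500) = 30.94 m³/d.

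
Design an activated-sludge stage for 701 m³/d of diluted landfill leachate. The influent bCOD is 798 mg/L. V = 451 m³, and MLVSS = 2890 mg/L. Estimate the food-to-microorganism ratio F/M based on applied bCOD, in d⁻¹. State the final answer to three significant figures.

Food-to-microorganism ratio F/M = Q S₀ / (V X) = 701 × 798 / (451.0 × 2890) = 0.4292 d⁻¹.

F/M ≈ 0.429 d⁻¹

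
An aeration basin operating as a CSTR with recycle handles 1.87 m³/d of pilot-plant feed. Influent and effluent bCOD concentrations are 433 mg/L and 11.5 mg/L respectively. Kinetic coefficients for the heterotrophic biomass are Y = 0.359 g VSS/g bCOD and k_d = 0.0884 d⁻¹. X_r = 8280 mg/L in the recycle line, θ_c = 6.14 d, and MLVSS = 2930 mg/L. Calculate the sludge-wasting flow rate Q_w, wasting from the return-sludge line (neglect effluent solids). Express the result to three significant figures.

Q_w ≈ 0.0222 m³/d

From the SRT design equation V = Y Q (S₀−S) θ_c / [X (1 + k_d θ_c)] = 0.359 × 1.87 × (433 − 11.5) × 6.14 / [2930 × (1 + 0.0884 × 6.14)] = 1.74×10^3 / 4520 = 0.3844 m³.
Wasting from the return line (neglecting effluent solids): Q_w = V·X / (θ_c·X_r) = 0.3844 × 2930 / (6.14 × 8280) = 0.02215 m³/d.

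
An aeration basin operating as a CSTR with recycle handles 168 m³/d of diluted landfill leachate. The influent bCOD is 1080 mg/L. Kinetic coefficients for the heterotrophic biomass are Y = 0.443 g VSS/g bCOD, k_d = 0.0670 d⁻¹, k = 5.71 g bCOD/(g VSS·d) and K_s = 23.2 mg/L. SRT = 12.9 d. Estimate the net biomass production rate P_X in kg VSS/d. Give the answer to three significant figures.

P_X ≈ 43.1 kg VSS/d

Effluent substrate depends only on kinetics and SRT: S = K_s(1 + k_d θ_c) / [θ_c(Yk − k_d) − 1] = 23.2 × (1 + 0.0670 × 12.9) / [12.9 × (0.443 × 5.71 − 0.0670) − 1] = 43.25 / 30.77 = 1.406 mg/L.
Observed yield with endogenous decay: Y_obs = Y / (1 + k_d·θ_c) = 0.443 / (1 + 0.0670 × 12.9) = 0.443 / 1.864 = 0.2376 g VSS/g bCOD.
Substrate removed = Q·(S₀ − S) = 168 m³/d × (1080 − 1.41) g/m³ = 1.81×10^5 g/d = 181.2 kg/d.
So the net sludge growth is P_X = 0.2376 × 181.2 = 43.06 kg VSS/d.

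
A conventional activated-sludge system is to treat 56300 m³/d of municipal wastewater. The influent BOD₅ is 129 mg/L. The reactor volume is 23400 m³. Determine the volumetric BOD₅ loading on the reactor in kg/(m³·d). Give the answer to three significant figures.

Volumetric loading L_v = Q·S₀ / V = 56300 × 129 g/m³ / 23400 m³ = 310.4 g/(m³·d) = 0.3104 kg BOD₅/(m³·d).

L_v ≈ 0.310 kg BOD₅/(m³·d)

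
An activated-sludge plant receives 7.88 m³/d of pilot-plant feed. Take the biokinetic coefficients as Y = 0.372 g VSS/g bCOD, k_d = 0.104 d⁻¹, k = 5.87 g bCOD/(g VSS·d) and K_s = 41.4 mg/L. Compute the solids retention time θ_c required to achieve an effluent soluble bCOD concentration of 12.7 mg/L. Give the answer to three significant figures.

Specific growth rate at S = 12.7 mg/L: μ = YkS/(K_s+S) = 0.372·5.87·12.7/(41.4+12.7) = 0.5126 d⁻¹.
Then 1/θ_c = μ − k_d = 0.5126 − 0.104 = 0.4086 d⁻¹, giving θ_c = 2.447 d.

θ_c ≈ 2.45 d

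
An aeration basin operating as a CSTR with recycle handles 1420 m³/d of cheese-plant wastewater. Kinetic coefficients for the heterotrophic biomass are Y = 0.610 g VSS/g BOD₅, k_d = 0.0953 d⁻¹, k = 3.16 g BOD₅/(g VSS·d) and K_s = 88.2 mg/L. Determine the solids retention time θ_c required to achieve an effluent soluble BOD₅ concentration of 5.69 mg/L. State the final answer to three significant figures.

At the target effluent, Y k S/(K_s+S) = 0.610×3.16×5.69/93.89 = 0.1168 d⁻¹.
θ_c = 1/(μ − k_d) = 1/(0.1168 − 0.0953) = 1/0.02152 = 46.47 d.

θ_c ≈ 46.5 d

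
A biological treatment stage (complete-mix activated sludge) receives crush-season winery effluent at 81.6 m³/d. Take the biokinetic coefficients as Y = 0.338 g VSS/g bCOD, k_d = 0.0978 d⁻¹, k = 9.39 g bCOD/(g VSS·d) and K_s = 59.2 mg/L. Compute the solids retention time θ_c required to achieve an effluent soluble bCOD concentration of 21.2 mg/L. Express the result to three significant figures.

θ_c ≈ 1.35 d

Specific growth rate at S = 21.2 mg/L: μ = YkS/(K_s+S) = 0.338·9.39·21.2/(59.2+21.2) = 0.8369 d⁻¹.
θ_c = 1/(μ − k_d) = 1/(0.8369 − 0.0978) = 1/0.7391 = 1.353 d.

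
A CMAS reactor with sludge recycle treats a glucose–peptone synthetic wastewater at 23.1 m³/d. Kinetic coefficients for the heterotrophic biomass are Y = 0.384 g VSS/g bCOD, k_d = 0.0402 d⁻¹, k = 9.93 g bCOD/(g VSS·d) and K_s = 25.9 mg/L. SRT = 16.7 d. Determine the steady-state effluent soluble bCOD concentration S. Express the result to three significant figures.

S ≈ 0.698 mg/L

From the Monod/SRT balance for a CMAS, S = K_s·(1+k_d θ_c)/[θ_c·(Y k − k_d) − 1] = 25.9 × (1 + 0.0402 × 16.7) / [16.7 × (0.384 × 9.93 − 0.0402) − 1] = 43.29 / 62.01 = 0.6981 mg/L.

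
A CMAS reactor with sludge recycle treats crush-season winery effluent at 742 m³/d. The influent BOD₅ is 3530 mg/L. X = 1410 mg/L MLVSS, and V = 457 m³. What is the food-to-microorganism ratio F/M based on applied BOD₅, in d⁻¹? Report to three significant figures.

F/M = Q·S₀ / (V·X) = 742 × 3530 / (457.0 × 1410) = 4.065 g BOD₅·(g VSS·d)⁻¹.

F/M ≈ 4.06 d⁻¹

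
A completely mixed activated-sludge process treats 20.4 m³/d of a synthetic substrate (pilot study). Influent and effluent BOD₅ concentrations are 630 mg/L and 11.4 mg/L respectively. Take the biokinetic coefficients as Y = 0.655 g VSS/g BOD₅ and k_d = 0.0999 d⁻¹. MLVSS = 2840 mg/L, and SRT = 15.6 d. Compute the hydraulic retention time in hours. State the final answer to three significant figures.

Steady-state biomass mass balance: V·X·(1 + k_d·θ_c) = Y·Q·(S₀ − S)·θ_c, so V = 0.655 × 20.4 × (630 − 11.4) × 15.6 / [2840 × (1 + 0.0999 × 15.6)] = 1.29×10^5 / 7266 = 17.75 m³.
HRT = V/Q = 17.75 m³ / 20.4 m³·d⁻¹ = 0.8699 d × 24 = 20.88 h.

τ ≈ 20.9 h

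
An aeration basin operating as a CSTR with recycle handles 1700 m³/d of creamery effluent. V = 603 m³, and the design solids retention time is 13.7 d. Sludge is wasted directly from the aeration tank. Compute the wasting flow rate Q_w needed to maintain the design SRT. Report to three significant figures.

Q_w ≈ 44.0 m³/d

With mixed-liquor wasting, θ_c = V/Q_w, so Q_w = V/θ_c = 603.0/13.7 = 44.01 m³/d.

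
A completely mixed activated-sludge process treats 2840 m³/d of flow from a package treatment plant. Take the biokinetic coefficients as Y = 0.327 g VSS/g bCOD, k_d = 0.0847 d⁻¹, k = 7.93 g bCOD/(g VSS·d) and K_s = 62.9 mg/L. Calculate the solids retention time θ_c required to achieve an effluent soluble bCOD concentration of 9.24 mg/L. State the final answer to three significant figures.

θ_c ≈ 4.04 d

At the target effluent, Y k S/(K_s+S) = 0.327×7.93×9.24/72.14 = 0.3321 d⁻¹.
1/θ_c = 0.3321 − 0.0847 = 0.2474 d⁻¹, so θ_c = 4.041 d.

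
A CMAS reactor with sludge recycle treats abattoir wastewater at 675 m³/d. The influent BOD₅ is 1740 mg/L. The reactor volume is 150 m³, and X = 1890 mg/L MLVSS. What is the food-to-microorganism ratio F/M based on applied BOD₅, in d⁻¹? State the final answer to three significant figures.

F/M = applied load / biomass = Q·S₀/(V·X) = 675 × 1740 / (150.0 × 1890) = 4.143 d⁻¹.

F/M ≈ 4.14 d⁻¹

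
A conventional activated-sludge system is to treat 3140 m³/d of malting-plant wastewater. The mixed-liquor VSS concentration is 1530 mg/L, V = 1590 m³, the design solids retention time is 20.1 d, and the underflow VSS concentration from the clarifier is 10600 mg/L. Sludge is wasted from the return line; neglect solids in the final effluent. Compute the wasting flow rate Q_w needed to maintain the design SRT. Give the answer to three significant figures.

Q_w ≈ 11.4 m³/d

Q_w = (V·X)/(θ_c X_r) = 1590 × 1530 / (20.1 × 10600) = 11.42 m³/d.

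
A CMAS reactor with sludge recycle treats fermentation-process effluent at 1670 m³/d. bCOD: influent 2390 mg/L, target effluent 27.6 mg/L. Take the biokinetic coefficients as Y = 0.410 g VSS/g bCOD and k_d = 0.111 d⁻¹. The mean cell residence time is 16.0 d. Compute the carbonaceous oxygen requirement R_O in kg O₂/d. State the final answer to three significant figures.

Y_obs = Y / (1 + k_d θ_c) = 0.410 / (1 + 0.111 × 16.0) = 0.410 / 2.776 = 0.1477.
Substrate removed = Q·(S₀ − S) = 1670 m³/d × (2390 − 27.6) g/m³ = 3.95×10^6 g/d = 3945 kg/d.
Biomass synthesised: P_X = Y_obs × 3945 = 582.7 kg VSS/d.
R_O = Q·(S₀ − S) − 1.42·P_X = 3945 − 1.42 × 582.7 = 3118 kg O₂/d.

R_O ≈ 3120 kg O₂/d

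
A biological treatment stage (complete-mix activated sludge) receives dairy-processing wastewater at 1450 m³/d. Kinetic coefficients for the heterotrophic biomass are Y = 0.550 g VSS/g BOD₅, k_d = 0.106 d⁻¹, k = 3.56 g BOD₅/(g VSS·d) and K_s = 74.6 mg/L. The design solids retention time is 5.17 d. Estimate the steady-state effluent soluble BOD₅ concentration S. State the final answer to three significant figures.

From the Monod/SRT balance for a CMAS, S = K_s·(1+k_d θ_c)/[θ_c·(Y k − k_d) − 1] = 74.6 × (1 + 0.106 × 5.17) / [5.17 × (0.550 × 3.56 − 0.106) − 1] = 115.5 / 8.575 = 13.47 mg/L.

S ≈ 13.5 mg/L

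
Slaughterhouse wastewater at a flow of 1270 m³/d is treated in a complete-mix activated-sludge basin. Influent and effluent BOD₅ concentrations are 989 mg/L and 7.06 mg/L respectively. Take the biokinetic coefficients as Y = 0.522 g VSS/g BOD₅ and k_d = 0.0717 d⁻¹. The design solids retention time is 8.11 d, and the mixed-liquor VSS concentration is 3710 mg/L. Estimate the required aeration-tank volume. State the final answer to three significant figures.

V ≈ 900 m³

Steady-state biomass mass balance: V·X·(1 + k_d·θ_c) = Y·Q·(S₀ − S)·θ_c, so V = 0.522 × 1270 × (989 − 7.06) × 8.11 / [3710 × (1 + 0.0717 × 8.11)] = 5.28×10^6 / 5867 = 899.8 m³.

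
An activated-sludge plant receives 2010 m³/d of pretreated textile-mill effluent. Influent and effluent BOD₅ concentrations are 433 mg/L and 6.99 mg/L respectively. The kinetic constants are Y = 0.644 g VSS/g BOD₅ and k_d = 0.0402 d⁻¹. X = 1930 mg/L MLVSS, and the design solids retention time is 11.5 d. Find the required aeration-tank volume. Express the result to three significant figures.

Rearranging the biomass balance for a CMAS with decay, V = Y·Q·ΔS·θ_c / [X·(1+k_d θ_c)] = 0.644 × 2010 × (433 − 6.99) × 11.5 / [1930 × (1 + 0.0402 × 11.5)] = 6.34×10^6 / 2822 = 2247 m³.

V ≈ 2250 m³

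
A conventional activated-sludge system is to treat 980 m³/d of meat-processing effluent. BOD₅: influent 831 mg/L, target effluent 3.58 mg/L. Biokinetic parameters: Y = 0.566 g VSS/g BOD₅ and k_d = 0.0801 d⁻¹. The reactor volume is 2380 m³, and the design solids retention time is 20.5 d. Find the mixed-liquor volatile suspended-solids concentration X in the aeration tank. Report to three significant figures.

X ≈ 1500 mg/L

From V·X·(1 + k_d·θ_c) = Y·Q·(S₀ − S)·θ_c: X = 0.566 × 980 × (831 − 3.58) × 20.5 / [2380 × (1 + 0.0801 × 20.5)] = 1496 mg/L.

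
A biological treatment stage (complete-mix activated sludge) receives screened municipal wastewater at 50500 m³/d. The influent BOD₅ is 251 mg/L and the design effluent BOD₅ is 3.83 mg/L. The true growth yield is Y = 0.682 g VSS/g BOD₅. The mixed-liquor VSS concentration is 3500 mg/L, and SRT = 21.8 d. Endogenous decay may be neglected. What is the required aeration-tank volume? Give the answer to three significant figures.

V ≈ 53000 m³

V·X = Y·Q·ΔS·θ_c gives V = 0.682 × 50500 × (251 − 3.83) × 21.8 / 3500 = 53022 m³.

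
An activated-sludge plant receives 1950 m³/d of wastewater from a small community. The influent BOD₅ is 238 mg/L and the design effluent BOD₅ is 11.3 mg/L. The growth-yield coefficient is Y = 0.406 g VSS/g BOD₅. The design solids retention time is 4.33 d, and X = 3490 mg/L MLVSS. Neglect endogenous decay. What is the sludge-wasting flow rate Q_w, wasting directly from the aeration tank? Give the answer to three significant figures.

With k_d = 0 the design equation reduces to V = Y Q (S₀−S) θ_c / X = 0.406 × 1950 × (238 − 11.3) × 4.33 / 3490 = 222.7 m³.
For wasting at MLVSS concentration, Q_w = V/θ_c = 222.7/4.33 = 51.43 m³/d.

Q_w ≈ 51.4 m³/d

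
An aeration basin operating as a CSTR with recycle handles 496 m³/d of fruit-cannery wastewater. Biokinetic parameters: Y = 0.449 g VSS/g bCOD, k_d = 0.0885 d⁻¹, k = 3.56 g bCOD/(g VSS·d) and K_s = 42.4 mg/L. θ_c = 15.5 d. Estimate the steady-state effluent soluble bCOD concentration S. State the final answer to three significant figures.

S ≈ 4.49 mg/L

From the Monod/SRT balance for a CMAS, S = K_s·(1+k_d θ_c)/[θ_c·(Y k − k_d) − 1] = 42.4 × (1 + 0.0885 × 15.5) / [15.5 × (0.449 × 3.56 − 0.0885) − 1] = 100.6 / 22.40 = 4.489 mg/L.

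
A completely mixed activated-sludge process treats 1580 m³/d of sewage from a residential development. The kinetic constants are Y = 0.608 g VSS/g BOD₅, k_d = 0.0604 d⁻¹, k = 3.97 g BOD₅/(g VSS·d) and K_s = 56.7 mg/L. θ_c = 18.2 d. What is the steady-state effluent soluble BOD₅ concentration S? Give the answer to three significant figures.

S ≈ 2.85 mg/L

For a completely mixed reactor with recycle the Lawrence–McCarty relation gives S = K_s·(1 + k_d·θ_c) / [θ_c·(Y·k − k_d) − 1] = 56.7 × (1 + 0.0604 × 18.2) / [18.2 × (0.608 × 3.97 − 0.0604) − 1] = 119.0 / 41.83 = 2.845 mg/L.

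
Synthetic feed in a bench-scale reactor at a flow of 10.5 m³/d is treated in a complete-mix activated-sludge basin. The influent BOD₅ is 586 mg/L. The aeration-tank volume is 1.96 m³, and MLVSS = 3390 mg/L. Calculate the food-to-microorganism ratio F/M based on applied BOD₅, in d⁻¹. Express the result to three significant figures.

Food-to-microorganism ratio F/M = Q S₀ / (V X) = 10.5 × 586 / (1.960 × 3390) = 0.9260 d⁻¹.

F/M ≈ 0.926 d⁻¹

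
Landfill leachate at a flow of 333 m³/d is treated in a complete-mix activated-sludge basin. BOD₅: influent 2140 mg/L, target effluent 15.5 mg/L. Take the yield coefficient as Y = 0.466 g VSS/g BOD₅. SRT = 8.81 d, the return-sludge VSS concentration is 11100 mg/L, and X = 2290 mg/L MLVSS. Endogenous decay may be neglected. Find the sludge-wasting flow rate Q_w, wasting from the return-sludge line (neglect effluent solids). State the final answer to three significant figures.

With k_d = 0 the design equation reduces to V = Y Q (S₀−S) θ_c / X = 0.466 × 333 × (2140 − 15.5) × 8.81 / 2290 = 1268 m³.
Q_w = (V·X)/(θ_c X_r) = 1268 × 2290 / (8.81 × 11100) = 29.70 m³/d.

Q_w ≈ 29.7 m³/d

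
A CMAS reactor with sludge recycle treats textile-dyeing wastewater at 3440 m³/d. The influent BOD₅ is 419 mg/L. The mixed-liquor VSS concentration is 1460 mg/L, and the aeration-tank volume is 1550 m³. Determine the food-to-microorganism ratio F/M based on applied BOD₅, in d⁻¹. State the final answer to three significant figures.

F/M ≈ 0.637 d⁻¹

Food-to-microorganism ratio F/M = Q S₀ / (V X) = 3440 × 419 / (1550 × 1460) = 0.6369 d⁻¹.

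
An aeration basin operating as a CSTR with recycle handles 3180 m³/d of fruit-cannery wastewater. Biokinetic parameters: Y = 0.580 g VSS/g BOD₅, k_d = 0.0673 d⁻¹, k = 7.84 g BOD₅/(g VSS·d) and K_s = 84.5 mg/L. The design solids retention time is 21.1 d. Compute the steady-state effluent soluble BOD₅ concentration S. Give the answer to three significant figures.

For a completely mixed reactor with recycle the Lawrence–McCarty relation gives S = K_s·(1 + k_d·θ_c) / [θ_c·(Y·k − k_d) − 1] = 84.5 × (1 + 0.0673 × 21.1) / [21.1 × (0.580 × 7.84 − 0.0673) − 1] = 204.5 / 93.53 = 2.186 mg/L.

S ≈ 2.19 mg/L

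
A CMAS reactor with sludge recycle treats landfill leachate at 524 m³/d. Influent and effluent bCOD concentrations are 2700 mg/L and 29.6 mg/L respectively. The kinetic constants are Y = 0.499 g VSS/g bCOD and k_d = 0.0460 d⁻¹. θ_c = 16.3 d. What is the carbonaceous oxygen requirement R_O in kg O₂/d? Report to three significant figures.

Y_obs = Y / (1 + k_d θ_c) = 0.499 / (1 + 0.0460 × 16.3) = 0.499 / 1.750 = 0.2852.
Substrate removed = Q·(S₀ − S) = 524 m³/d × (2700 − 29.6) g/m³ = 1.4×10^6 g/d = 1399 kg/d.
P_X = Y_obs·Q·(S₀ − S) = 0.2852 × 1399 = 399.0 kg VSS/d.
Carbonaceous O₂ demand = substrate oxidised − cell-mass equivalent = 1399 − 1.42 × 399.0 = 832.6 kg O₂/d.

R_O ≈ 833 kg O₂/d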